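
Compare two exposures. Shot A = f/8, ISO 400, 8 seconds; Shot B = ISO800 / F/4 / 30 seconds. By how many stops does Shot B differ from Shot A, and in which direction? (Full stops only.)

5 stops brighter

Aperture: f/8 → f/5.6 → f/4 — 2 stops opened up (brighter).
Shutter speed: 8 → 15 → 30 — 2 stops slower (brighter).
ISO: 400 → 800 — 1 stop higher (brighter).
Net: +2 +2 +1 = +5 stops.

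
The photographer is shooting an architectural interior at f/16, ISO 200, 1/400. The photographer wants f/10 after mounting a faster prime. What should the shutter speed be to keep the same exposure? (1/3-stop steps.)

Aperture: f/16 → f/14 → f/13 → f/11 → f/10 — 1 1/3 stops wider (brighter).
Need 1 1/3 stops darker from the shutter speed: 1/400 → 1/500 → 1/640 → 1/800 → 1/1000.

1/1000s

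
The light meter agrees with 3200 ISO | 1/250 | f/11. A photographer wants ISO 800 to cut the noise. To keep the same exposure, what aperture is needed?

ISO: 3200 → 1600 → 800 — 2 stops lower (darker).
Need 2 stops brighter from the aperture: f/11 → f/8 → f/5.6.

f/5.6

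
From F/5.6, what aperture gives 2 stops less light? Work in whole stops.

f/11

Aperture: f/5.6 → f/8 → f/11 — 2 stops narrower (darker).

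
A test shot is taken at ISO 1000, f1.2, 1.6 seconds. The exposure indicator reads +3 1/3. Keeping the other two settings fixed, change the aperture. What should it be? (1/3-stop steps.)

Overexposed by 3 1/3 stops → need 3 1/3 stops darker.
Aperture: f/1.2 → f/1.4 → f/1.6 → f/1.8 → f/2 → f/2.2 → f/2.5 → f/2.8 → f/3.2 → f/3.5 → f/4.

f/4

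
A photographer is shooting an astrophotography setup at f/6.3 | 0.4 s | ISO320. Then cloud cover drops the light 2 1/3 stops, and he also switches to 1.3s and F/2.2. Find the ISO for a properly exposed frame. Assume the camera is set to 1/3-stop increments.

ISO 64

Scene light: 2 1/3 stops darker.
Shutter speed: 0.4 → 0.5 → 0.6 → 0.8 → 1 → 1.3 — 1 2/3 stops longer (brighter).
Aperture: f/6.3 → f/5.6 → f/5 → f/4.5 → f/4 → f/3.5 → f/3.2 → f/2.8 → f/2.5 → f/2.2 — 3 stops larger aperture (brighter).
Net so far: 2 1/3 stops brighter. ISO: 320 → 250 → 200 → 160 → 125 → 100 → 80 → 64.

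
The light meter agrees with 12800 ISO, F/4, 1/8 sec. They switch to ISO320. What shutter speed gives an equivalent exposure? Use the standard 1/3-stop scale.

ISO: 12800 → 10000 → 8000 → 6400 → 5000 → 4000 → 3200 → 2500 → 2000 → 1600 → 1250 → 1000 → 800 → 640 → 500 → 400 → 320 — 5 1/3 stops lower (darker).
Need 5 1/3 stops brighter from the shutter speed: 1/8 → 1/6 → 1/5 → 1/4 → 0.3 → 0.4 → 0.5 → 0.6 → 0.8 → 1 → 1.3 → 1.6 → 2 → 2.5 → 3.2 → 4 → 5.

5 s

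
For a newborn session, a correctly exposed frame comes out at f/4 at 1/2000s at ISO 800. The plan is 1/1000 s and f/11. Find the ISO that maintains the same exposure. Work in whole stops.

Shutter speed: 1/2000 → 1/1000 — 1 stop slower (brighter).
Aperture: f/4 → f/5.6 → f/8 → f/11 — 3 stops narrower (darker).
Net change so far: 2 stops darker. Offset with the ISO: 800 → 1600 → 3200.

ISO 3200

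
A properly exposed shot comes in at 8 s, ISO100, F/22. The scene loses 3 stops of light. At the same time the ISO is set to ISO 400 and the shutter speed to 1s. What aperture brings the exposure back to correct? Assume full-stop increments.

f/5.6

Scene light: 3 stops darker.
ISO: 100 → 200 → 400 — 2 stops higher (brighter).
Shutter speed: 8 → 4 → 2 → 1 — 3 stops shorter (darker).
Net so far: 4 stops darker. Aperture: f/22 → f/16 → f/11 → f/8 → f/5.6.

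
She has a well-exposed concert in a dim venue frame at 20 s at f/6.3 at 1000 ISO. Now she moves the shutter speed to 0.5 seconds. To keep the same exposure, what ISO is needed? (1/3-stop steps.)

Shutter speed: 20 → 15 → 13 → 10 → 8 → 6 → 5 → 4 → 3.2 → 2.5 → 2 → 1.6 → 1.3 → 1 → 0.8 → 0.6 → 0.5 — 5 1/3 stops faster (darker).
Need 5 1/3 stops brighter from the ISO: 1000 → 1250 → 1600 → 2000 → 2500 → 3200 → 4000 → 5000 → 6400 → 8000 → 10000 → 12800 → 16000 → 20000 → 25600 → 32000 → 40000.

ISO 40000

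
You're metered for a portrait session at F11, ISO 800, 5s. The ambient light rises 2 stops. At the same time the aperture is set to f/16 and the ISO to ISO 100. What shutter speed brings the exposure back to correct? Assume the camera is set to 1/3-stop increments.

20 s

Scene light: 2 stops brighter.
Aperture: f/11 → f/13 → f/14 → f/16 — 1 stop smaller aperture (darker).
ISO: 800 → 640 → 500 → 400 → 320 → 250 → 200 → 160 → 125 → 100 — 3 stops lower (darker).
Net so far: 2 stops darker. Shutter speed: 5 → 6 → 8 → 10 → 13 → 15 → 20.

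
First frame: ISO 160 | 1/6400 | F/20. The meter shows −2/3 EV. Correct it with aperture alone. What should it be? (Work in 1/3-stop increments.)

Underexposed by 2/3 stop → need 2/3 stop brighter.
Aperture: f/20 → f/18 → f/16.

f/16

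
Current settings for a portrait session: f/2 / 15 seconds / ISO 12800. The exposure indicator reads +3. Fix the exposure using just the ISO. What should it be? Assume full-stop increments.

Overexposed by 3 stops → need 3 stops darker.
ISO: 12800 → 6400 → 3200 → 1600.

ISO 1600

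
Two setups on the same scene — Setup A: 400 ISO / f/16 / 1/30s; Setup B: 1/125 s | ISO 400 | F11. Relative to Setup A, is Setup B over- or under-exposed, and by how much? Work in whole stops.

1 stop darker

Aperture: f/16 → f/11 — 1 stop opened up (brighter).
Shutter speed: 1/30 → 1/60 → 1/125 — 2 stops faster (darker).
ISO: unchanged.
Net: +1 −2 = −1 stop.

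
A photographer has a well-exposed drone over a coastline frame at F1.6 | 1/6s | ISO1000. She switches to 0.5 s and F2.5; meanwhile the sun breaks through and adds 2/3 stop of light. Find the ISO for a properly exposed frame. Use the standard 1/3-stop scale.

ISO 500

Scene light: 2/3 stop brighter.
Shutter speed: 1/6 → 1/5 → 1/4 → 0.3 → 0.4 → 0.5 — 1 2/3 stops longer (brighter).
Aperture: f/1.6 → f/1.8 → f/2 → f/2.2 → f/2.5 — 1 1/3 stops narrower (darker).
Net so far: 1 stop brighter. ISO: 1000 → 800 → 640 → 500.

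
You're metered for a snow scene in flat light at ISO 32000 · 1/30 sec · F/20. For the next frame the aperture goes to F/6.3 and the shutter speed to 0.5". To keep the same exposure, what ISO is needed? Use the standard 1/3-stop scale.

Aperture: f/20 → f/18 → f/16 → f/14 → f/13 → f/11 → f/10 → f/9 → f/8 → f/7.1 → f/6.3 — 3 1/3 stops opened up (brighter).
Shutter speed: 1/30 → 1/25 → 1/20 → 1/15 → 1/13 → 1/10 → 1/8 → 1/6 → 1/5 → 1/4 → 0.3 → 0.4 → 0.5 — 4 stops longer (brighter).
Net change so far: 7 1/3 stops brighter. Offset with the ISO: 32000 → 25600 → 20000 → 16000 → 12800 → 10000 → 8000 → 6400 → 5000 → 4000 → 3200 → 2500 → 2000 → 1600 → 1250 → 1000 → 800 → 640 → 500 → 400 → 320 → 250 → 200.

ISO 200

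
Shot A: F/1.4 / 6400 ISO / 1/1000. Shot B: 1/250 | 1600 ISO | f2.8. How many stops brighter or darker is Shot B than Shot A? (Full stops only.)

2 stops darker

Aperture: f/1.4 → f/2 → f/2.8 — 2 stops stopped down (darker).
Shutter speed: 1/1000 → 1/500 → 1/250 — 2 stops longer (brighter).
ISO: 6400 → 3200 → 1600 — 2 stops dropped (darker).
Net: −2 +2 −2 = −2 stops.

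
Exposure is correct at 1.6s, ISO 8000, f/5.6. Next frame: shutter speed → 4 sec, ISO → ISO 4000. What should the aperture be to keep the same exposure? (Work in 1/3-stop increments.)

f/6.3

Shutter speed: 1.6 → 2 → 2.5 → 3.2 → 4 — 1 1/3 stops slower (brighter).
ISO: 8000 → 6400 → 5000 → 4000 — 1 stop lower (darker).
Net change so far: 1/3 stop brighter. Offset with the aperture: f/5.6 → f/6.3.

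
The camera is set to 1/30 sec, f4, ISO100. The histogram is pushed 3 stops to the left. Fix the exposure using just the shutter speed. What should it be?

Underexposed by 3 stops → need 3 stops brighter.
Shutter speed: 1/30 → 1/15 → 1/8 → 1/4.

1/4s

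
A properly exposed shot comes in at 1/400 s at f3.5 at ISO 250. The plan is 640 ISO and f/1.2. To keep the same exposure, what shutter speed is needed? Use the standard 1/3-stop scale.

ISO: 250 → 320 → 400 → 500 → 640 — 1 1/3 stops higher (brighter).
Aperture: f/3.5 → f/3.2 → f/2.8 → f/2.5 → f/2.2 → f/2 → f/1.8 → f/1.6 → f/1.4 → f/1.2 — 3 stops wider (brighter).
Net change so far: 4 1/3 stops brighter. Offset with the shutter speed: 1/400 → 1/500 → 1/640 → 1/800 → 1/1000 → 1/1250 → 1/1600 → 1/2000 → 1/2500 → 1/3200 → 1/4000 → 1/5000 → 1/6400 → 1/8000.

1/8000s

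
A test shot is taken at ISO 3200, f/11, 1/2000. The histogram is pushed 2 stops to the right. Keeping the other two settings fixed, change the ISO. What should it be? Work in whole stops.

ISO 800

Overexposed by 2 stops → need 2 stops darker.
ISO: 3200 → 1600 → 800.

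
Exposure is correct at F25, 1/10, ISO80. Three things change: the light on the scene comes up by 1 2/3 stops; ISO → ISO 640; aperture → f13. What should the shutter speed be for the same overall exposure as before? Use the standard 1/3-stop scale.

Scene light: 1 2/3 stops brighter.
ISO: 80 → 100 → 125 → 160 → 200 → 250 → 320 → 400 → 500 → 640 — 3 stops higher (brighter).
Aperture: f/25 → f/22 → f/20 → f/18 → f/16 → f/14 → f/13 — 2 stops wider (brighter).
Net so far: 6 2/3 stops brighter. Shutter speed: 1/10 → 1/13 → 1/15 → 1/20 → 1/25 → 1/30 → 1/40 → 1/50 → 1/60 → 1/80 → 1/100 → 1/125 → 1/160 → 1/200 → 1/250 → 1/320 → 1/400 → 1/500 → 1/640 → 1/800 → 1/1000.

1/1000s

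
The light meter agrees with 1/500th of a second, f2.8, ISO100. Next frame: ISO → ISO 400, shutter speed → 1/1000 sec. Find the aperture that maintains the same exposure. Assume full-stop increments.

f/4

ISO: 100 → 200 → 400 — 2 stops raised (brighter).
Shutter speed: 1/500 → 1/1000 — 1 stop shorter (darker).
Net change so far: 1 stop brighter. Offset with the aperture: f/2.8 → f/4.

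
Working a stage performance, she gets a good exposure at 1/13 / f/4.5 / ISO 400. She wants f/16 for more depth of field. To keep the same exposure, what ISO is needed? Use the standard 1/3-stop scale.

Aperture: f/4.5 → f/5 → f/5.6 → f/6.3 → f/7.1 → f/8 → f/9 → f/10 → f/11 → f/13 → f/14 → f/16 — 3 2/3 stops stopped down (darker).
Need 3 2/3 stops brighter from the ISO: 400 → 500 → 640 → 800 → 1000 → 1250 → 1600 → 2000 → 2500 → 3200 → 4000 → 5000.

ISO 5000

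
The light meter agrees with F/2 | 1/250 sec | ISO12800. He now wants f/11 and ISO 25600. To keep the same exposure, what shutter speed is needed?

1/15s

Aperture: f/2 → f/2.8 → f/4 → f/5.6 → f/8 → f/11 — 5 stops smaller aperture (darker).
ISO: 12800 → 25600 — 1 stop higher (brighter).
Net change so far: 4 stops darker. Offset with the shutter speed: 1/250 → 1/125 → 1/60 → 1/30 → 1/15.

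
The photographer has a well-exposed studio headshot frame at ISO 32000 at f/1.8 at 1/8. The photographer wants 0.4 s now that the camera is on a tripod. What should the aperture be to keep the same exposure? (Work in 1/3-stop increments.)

f/3.2

Shutter speed: 1/8 → 1/6 → 1/5 → 1/4 → 0.3 → 0.4 — 1 2/3 stops longer (brighter).
Need 1 2/3 stops darker from the aperture: f/1.8 → f/2 → f/2.2 → f/2.5 → f/2.8 → f/3.2.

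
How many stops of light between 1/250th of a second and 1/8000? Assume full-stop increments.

5 stops

1/250 → 1/500 → 1/1000 → 1/2000 → 1/4000 → 1/8000 — count the steps: 5 stops.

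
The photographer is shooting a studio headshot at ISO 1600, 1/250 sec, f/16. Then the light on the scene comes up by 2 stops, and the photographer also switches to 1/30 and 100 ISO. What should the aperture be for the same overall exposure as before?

f/22

Scene light: 2 stops brighter.
Shutter speed: 1/250 → 1/125 → 1/60 → 1/30 — 3 stops slower (brighter).
ISO: 1600 → 800 → 400 → 200 → 100 — 4 stops lower (darker).
Net so far: 1 stop brighter. Aperture: f/16 → f/22.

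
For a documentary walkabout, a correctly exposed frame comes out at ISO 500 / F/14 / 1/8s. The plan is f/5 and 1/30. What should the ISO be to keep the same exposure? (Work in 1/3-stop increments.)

Aperture: f/14 → f/13 → f/11 → f/10 → f/9 → f/8 → f/7.1 → f/6.3 → f/5.6 → f/5 — 3 stops opened up (brighter).
Shutter speed: 1/8 → 1/10 → 1/13 → 1/15 → 1/20 → 1/25 → 1/30 — 2 stops faster (darker).
Net change so far: 1 stop brighter. Offset with the ISO: 500 → 400 → 320 → 250.

ISO 250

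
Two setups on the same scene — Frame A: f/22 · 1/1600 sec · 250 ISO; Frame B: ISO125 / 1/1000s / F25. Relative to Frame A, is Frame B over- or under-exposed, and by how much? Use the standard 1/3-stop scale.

2/3 stop darker

Aperture: f/22 → f/25 — 1/3 stop smaller aperture (darker).
Shutter speed: 1/1600 → 1/1250 → 1/1000 — 2/3 stop longer (brighter).
ISO: 250 → 200 → 160 → 125 — 1 stop dropped (darker).
Net: −1/3 +2/3 −1 = −2/3 stops.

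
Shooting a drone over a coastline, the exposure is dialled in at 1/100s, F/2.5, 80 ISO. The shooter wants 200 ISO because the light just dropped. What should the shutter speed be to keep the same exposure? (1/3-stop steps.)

ISO: 80 → 100 → 125 → 160 → 200 — 1 1/3 stops raised (brighter).
Need 1 1/3 stops darker from the shutter speed: 1/100 → 1/125 → 1/160 → 1/200 → 1/250.

1/250s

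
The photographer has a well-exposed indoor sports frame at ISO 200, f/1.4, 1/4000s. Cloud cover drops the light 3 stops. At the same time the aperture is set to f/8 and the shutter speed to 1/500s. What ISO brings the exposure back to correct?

ISO 6400

Scene light: 3 stops darker.
Aperture: f/1.4 → f/2 → f/2.8 → f/4 → f/5.6 → f/8 — 5 stops stopped down (darker).
Shutter speed: 1/4000 → 1/2000 → 1/1000 → 1/500 — 3 stops longer (brighter).
Net so far: 5 stops darker. ISO: 200 → 400 → 800 → 1600 → 3200 → 6400.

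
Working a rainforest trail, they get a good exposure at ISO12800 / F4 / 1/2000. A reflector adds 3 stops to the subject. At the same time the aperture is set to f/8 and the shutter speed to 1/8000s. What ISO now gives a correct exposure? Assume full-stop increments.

ISO 25600

Scene light: 3 stops brighter.
Aperture: f/4 → f/5.6 → f/8 — 2 stops narrower (darker).
Shutter speed: 1/2000 → 1/4000 → 1/8000 — 2 stops shorter (darker).
Net so far: 1 stop darker. ISO: 12800 → 25600.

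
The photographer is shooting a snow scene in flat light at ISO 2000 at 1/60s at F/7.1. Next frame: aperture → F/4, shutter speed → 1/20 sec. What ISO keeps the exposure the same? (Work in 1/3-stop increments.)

Aperture: f/7.1 → f/6.3 → f/5.6 → f/5 → f/4.5 → f/4 — 1 2/3 stops larger aperture (brighter).
Shutter speed: 1/60 → 1/50 → 1/40 → 1/30 → 1/25 → 1/20 — 1 2/3 stops slower (brighter).
Net change so far: 3 1/3 stops brighter. Offset with the ISO: 2000 → 1600 → 1250 → 1000 → 800 → 640 → 500 → 400 → 320 → 250 → 200.

ISO 200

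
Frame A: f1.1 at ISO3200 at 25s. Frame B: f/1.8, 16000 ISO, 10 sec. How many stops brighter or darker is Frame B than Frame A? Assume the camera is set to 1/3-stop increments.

1/3 stop darker

Aperture: f/1.1 → f/1.2 → f/1.4 → f/1.6 → f/1.8 — 1 1/3 stops narrower (darker).
Shutter speed: 25 → 20 → 15 → 13 → 10 — 1 1/3 stops faster (darker).
ISO: 3200 → 4000 → 5000 → 6400 → 8000 → 10000 → 12800 → 16000 — 2 1/3 stops higher (brighter).
Net: −1 1/3 −1 1/3 +2 1/3 = −1/3 stops.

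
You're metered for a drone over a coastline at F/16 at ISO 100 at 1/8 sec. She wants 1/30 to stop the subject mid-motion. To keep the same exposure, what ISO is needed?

Shutter speed: 1/8 → 1/15 → 1/30 — 2 stops shorter (darker).
Need 2 stops brighter from the ISO: 100 → 200 → 400.

ISO 400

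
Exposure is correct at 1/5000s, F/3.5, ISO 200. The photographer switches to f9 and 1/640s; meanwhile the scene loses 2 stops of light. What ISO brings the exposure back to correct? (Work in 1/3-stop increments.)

Scene light: 2 stops darker.
Aperture: f/3.5 → f/4 → f/4.5 → f/5 → f/5.6 → f/6.3 → f/7.1 → f/8 → f/9 — 2 2/3 stops stopped down (darker).
Shutter speed: 1/5000 → 1/4000 → 1/3200 → 1/2500 → 1/2000 → 1/1600 → 1/1250 → 1/1000 → 1/800 → 1/640 — 3 stops longer (brighter).
Net so far: 1 2/3 stops darker. ISO: 200 → 250 → 320 → 400 → 500 → 640.

ISO 640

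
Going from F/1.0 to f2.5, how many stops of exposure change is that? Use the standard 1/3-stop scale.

f/1.0 → f/1.1 → f/1.2 → f/1.4 → f/1.6 → f/1.8 → f/2 → f/2.2 → f/2.5 — count the steps: 8 third-stops = 2 2/3 stops.

2 2/3 stops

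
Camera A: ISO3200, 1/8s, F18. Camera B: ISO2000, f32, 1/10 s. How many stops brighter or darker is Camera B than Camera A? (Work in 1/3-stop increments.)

Aperture: f/18 → f/20 → f/22 → f/25 → f/29 → f/32 — 1 2/3 stops stopped down (darker).
Shutter speed: 1/8 → 1/10 — 1/3 stop shorter (darker).
ISO: 3200 → 2500 → 2000 — 2/3 stop dropped (darker).
Net: −1 2/3 −1/3 −2/3 = −2 2/3 stops.

2 2/3 stops darker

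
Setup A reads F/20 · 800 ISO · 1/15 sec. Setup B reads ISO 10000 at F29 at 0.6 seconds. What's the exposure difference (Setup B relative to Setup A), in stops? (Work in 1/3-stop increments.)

6 stops brighter

Aperture: f/20 → f/22 → f/25 → f/29 — 1 stop stopped down (darker).
Shutter speed: 1/15 → 1/13 → 1/10 → 1/8 → 1/6 → 1/5 → 1/4 → 0.3 → 0.4 → 0.5 → 0.6 — 3 1/3 stops longer (brighter).
ISO: 800 → 1000 → 1250 → 1600 → 2000 → 2500 → 3200 → 4000 → 5000 → 6400 → 8000 → 10000 — 3 2/3 stops raised (brighter).
Net: −1 +3 1/3 +3 2/3 = +6 stops.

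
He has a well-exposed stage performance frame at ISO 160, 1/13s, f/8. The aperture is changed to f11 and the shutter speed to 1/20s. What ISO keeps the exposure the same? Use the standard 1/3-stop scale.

Aperture: f/8 → f/9 → f/10 → f/11 — 1 stop smaller aperture (darker).
Shutter speed: 1/13 → 1/15 → 1/20 — 2/3 stop faster (darker).
Net change so far: 1 2/3 stops darker. Offset with the ISO: 160 → 200 → 250 → 320 → 400 → 500.

ISO 500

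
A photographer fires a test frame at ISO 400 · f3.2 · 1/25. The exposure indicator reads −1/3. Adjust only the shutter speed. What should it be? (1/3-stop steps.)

1/20s

Underexposed by 1/3 stop → need 1/3 stop brighter.
Shutter speed: 1/25 → 1/20.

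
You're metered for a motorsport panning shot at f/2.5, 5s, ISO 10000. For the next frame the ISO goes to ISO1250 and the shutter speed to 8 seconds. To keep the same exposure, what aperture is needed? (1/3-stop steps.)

ISO: 10000 → 8000 → 6400 → 5000 → 4000 → 3200 → 2500 → 2000 → 1600 → 1250 — 3 stops dropped (darker).
Shutter speed: 5 → 6 → 8 — 2/3 stop slower (brighter).
Net change so far: 2 1/3 stops darker. Offset with the aperture: f/2.5 → f/2.2 → f/2 → f/1.8 → f/1.6 → f/1.4 → f/1.2 → f/1.1.

f/1.1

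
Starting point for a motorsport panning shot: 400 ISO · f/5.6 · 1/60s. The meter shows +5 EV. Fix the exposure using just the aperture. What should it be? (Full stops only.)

f/32

Overexposed by 5 stops → need 5 stops darker.
Aperture: f/5.6 → f/8 → f/11 → f/16 → f/22 → f/32.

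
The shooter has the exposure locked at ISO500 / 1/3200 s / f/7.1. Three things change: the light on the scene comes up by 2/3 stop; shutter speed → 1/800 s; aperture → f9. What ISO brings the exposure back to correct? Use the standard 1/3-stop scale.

ISO 125

Scene light: 2/3 stop brighter.
Shutter speed: 1/3200 → 1/2500 → 1/2000 → 1/1600 → 1/1250 → 1/1000 → 1/800 — 2 stops slower (brighter).
Aperture: f/7.1 → f/8 → f/9 — 2/3 stop narrower (darker).
Net so far: 2 stops brighter. ISO: 500 → 400 → 320 → 250 → 200 → 160 → 125.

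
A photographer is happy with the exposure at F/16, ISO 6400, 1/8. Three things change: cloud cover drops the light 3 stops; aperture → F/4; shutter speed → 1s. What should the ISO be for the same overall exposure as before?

Scene light: 3 stops darker.
Aperture: f/16 → f/11 → f/8 → f/5.6 → f/4 — 4 stops larger aperture (brighter).
Shutter speed: 1/8 → 1/4 → 1/2 → 1 — 3 stops slower (brighter).
Net so far: 4 stops brighter. ISO: 6400 → 3200 → 1600 → 800 → 400.

ISO 400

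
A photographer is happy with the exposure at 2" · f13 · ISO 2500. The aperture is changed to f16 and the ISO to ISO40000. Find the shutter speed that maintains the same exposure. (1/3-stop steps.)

1/5s

Aperture: f/13 → f/14 → f/16 — 2/3 stop smaller aperture (darker).
ISO: 2500 → 3200 → 4000 → 5000 → 6400 → 8000 → 10000 → 12800 → 16000 → 20000 → 25600 → 32000 → 40000 — 4 stops higher (brighter).
Net change so far: 3 1/3 stops brighter. Offset with the shutter speed: 2 → 1.6 → 1.3 → 1 → 0.8 → 0.6 → 0.5 → 0.4 → 0.3 → 1/4 → 1/5.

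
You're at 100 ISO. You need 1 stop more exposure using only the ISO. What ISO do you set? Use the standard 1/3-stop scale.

ISO: 100 → 125 → 160 → 200 — 1 stop higher (brighter).

ISO 200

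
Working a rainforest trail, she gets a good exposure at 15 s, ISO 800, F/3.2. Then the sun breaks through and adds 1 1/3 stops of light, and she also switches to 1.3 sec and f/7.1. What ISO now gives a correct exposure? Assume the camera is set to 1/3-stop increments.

ISO 20000

Scene light: 1 1/3 stops brighter.
Shutter speed: 15 → 13 → 10 → 8 → 6 → 5 → 4 → 3.2 → 2.5 → 2 → 1.6 → 1.3 — 3 2/3 stops faster (darker).
Aperture: f/3.2 → f/3.5 → f/4 → f/4.5 → f/5 → f/5.6 → f/6.3 → f/7.1 — 2 1/3 stops smaller aperture (darker).
Net so far: 4 2/3 stops darker. ISO: 800 → 1000 → 1250 → 1600 → 2000 → 2500 → 3200 → 4000 → 5000 → 6400 → 8000 → 10000 → 12800 → 16000 → 20000.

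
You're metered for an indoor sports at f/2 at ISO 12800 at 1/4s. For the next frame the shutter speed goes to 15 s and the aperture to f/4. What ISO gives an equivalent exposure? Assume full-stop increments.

ISO 800

Shutter speed: 1/4 → 1/2 → 1 → 2 → 4 → 8 → 15 — 6 stops slower (brighter).
Aperture: f/2 → f/2.8 → f/4 — 2 stops smaller aperture (darker).
Net change so far: 4 stops brighter. Offset with the ISO: 12800 → 6400 → 3200 → 1600 → 800.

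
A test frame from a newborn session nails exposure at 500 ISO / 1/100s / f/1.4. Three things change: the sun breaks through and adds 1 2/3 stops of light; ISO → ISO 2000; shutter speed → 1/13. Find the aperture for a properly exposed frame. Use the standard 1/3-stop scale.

f/14

Scene light: 1 2/3 stops brighter.
ISO: 500 → 640 → 800 → 1000 → 1250 → 1600 → 2000 — 2 stops higher (brighter).
Shutter speed: 1/100 → 1/80 → 1/60 → 1/50 → 1/40 → 1/30 → 1/25 → 1/20 → 1/15 → 1/13 — 3 stops longer (brighter).
Net so far: 6 2/3 stops brighter. Aperture: f/1.4 → f/1.6 → f/1.8 → f/2 → f/2.2 → f/2.5 → f/2.8 → f/3.2 → f/3.5 → f/4 → f/4.5 → f/5 → f/5.6 → f/6.3 → f/7.1 → f/8 → f/9 → f/10 → f/11 → f/13 → f/14.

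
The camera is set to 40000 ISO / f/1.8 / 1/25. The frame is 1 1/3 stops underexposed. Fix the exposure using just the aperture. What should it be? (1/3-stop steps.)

Underexposed by 1 1/3 stops → need 1 1/3 stops brighter.
Aperture: f/1.8 → f/1.6 → f/1.4 → f/1.2 → f/1.1.

f/1.1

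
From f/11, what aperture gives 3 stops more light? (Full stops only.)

Aperture: f/11 → f/8 → f/5.6 → f/4 — 3 stops opened up (brighter).

f/4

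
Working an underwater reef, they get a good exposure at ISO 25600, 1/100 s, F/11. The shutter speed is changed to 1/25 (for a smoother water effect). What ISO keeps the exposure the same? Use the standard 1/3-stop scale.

Shutter speed: 1/100 → 1/80 → 1/60 → 1/50 → 1/40 → 1/30 → 1/25 — 2 stops slower (brighter).
Need 2 stops darker from the ISO: 25600 → 20000 → 16000 → 12800 → 10000 → 8000 → 6400.

ISO 6400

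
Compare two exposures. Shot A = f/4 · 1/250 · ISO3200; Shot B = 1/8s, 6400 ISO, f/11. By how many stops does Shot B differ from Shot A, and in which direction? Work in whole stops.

Aperture: f/4 → f/5.6 → f/8 → f/11 — 3 stops narrower (darker).
Shutter speed: 1/250 → 1/125 → 1/60 → 1/30 → 1/15 → 1/8 — 5 stops slower (brighter).
ISO: 3200 → 6400 — 1 stop raised (brighter).
Net: −3 +5 +1 = +3 stops.

3 stops brighter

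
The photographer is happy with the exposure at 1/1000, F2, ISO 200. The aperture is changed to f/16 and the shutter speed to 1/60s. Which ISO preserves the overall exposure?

ISO 800

Aperture: f/2 → f/2.8 → f/4 → f/5.6 → f/8 → f/11 → f/16 — 6 stops stopped down (darker).
Shutter speed: 1/1000 → 1/500 → 1/250 → 1/125 → 1/60 — 4 stops slower (brighter).
Net change so far: 2 stops darker. Offset with the ISO: 200 → 400 → 800.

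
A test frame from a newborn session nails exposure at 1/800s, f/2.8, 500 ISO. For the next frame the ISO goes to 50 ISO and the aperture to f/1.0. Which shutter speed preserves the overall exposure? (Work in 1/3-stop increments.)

ISO: 500 → 400 → 320 → 250 → 200 → 160 → 125 → 100 → 80 → 64 → 50 — 3 1/3 stops dropped (darker).
Aperture: f/2.8 → f/2.5 → f/2.2 → f/2 → f/1.8 → f/1.6 → f/1.4 → f/1.2 → f/1.1 → f/1.0 — 3 stops larger aperture (brighter).
Net change so far: 1/3 stop darker. Offset with the shutter speed: 1/800 → 1/640.

1/640s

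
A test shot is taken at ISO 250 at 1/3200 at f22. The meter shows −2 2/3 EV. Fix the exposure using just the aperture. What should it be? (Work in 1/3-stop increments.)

Underexposed by 2 2/3 stops → need 2 2/3 stops brighter.
Aperture: f/22 → f/20 → f/18 → f/16 → f/14 → f/13 → f/11 → f/10 → f/9.

f/9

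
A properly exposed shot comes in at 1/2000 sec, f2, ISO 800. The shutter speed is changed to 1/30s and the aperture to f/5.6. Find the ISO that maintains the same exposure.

ISO 100

Shutter speed: 1/2000 → 1/1000 → 1/500 → 1/250 → 1/125 → 1/60 → 1/30 — 6 stops slower (brighter).
Aperture: f/2 → f/2.8 → f/4 → f/5.6 — 3 stops smaller aperture (darker).
Net change so far: 3 stops brighter. Offset with the ISO: 800 → 400 → 200 → 100.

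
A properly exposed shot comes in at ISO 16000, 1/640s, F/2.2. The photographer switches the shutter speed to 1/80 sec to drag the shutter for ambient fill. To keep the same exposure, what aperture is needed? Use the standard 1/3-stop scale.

f/6.3

Shutter speed: 1/640 → 1/500 → 1/400 → 1/320 → 1/250 → 1/200 → 1/160 → 1/125 → 1/100 → 1/80 — 3 stops longer (brighter).
Need 3 stops darker from the aperture: f/2.2 → f/2.5 → f/2.8 → f/3.2 → f/3.5 → f/4 → f/4.5 → f/5 → f/5.6 → f/6.3.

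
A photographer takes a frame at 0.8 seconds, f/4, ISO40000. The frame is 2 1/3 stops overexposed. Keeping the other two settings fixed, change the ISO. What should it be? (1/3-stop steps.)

Overexposed by 2 1/3 stops → need 2 1/3 stops darker.
ISO: 40000 → 32000 → 25600 → 20000 → 16000 → 12800 → 10000 → 8000.

ISO 8000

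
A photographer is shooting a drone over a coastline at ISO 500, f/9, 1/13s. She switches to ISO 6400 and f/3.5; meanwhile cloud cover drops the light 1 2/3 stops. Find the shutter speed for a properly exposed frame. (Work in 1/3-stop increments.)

1/320s

Scene light: 1 2/3 stops darker.
ISO: 500 → 640 → 800 → 1000 → 1250 → 1600 → 2000 → 2500 → 3200 → 4000 → 5000 → 6400 — 3 2/3 stops raised (brighter).
Aperture: f/9 → f/8 → f/7.1 → f/6.3 → f/5.6 → f/5 → f/4.5 → f/4 → f/3.5 — 2 2/3 stops larger aperture (brighter).
Net so far: 4 2/3 stops brighter. Shutter speed: 1/13 → 1/15 → 1/20 → 1/25 → 1/30 → 1/40 → 1/50 → 1/60 → 1/80 → 1/100 → 1/125 → 1/160 → 1/200 → 1/250 → 1/320.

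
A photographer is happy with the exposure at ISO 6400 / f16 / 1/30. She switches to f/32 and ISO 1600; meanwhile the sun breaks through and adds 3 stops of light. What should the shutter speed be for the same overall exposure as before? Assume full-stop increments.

1/15s

Scene light: 3 stops brighter.
Aperture: f/16 → f/22 → f/32 — 2 stops narrower (darker).
ISO: 6400 → 3200 → 1600 — 2 stops lower (darker).
Net so far: 1 stop darker. Shutter speed: 1/30 → 1/15.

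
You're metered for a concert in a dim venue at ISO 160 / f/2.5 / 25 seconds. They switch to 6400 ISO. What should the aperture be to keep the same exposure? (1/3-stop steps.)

ISO: 160 → 200 → 250 → 320 → 400 → 500 → 640 → 800 → 1000 → 1250 → 1600 → 2000 → 2500 → 3200 → 4000 → 5000 → 6400 — 5 1/3 stops higher (brighter).
Need 5 1/3 stops darker from the aperture: f/2.5 → f/2.8 → f/3.2 → f/3.5 → f/4 → f/4.5 → f/5 → f/5.6 → f/6.3 → f/7.1 → f/8 → f/9 → f/10 → f/11 → f/13 → f/14 → f/16.

f/16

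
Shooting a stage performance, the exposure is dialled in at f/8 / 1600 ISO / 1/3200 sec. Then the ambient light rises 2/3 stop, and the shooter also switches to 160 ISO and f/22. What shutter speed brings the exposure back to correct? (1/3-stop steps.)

Scene light: 2/3 stop brighter.
ISO: 1600 → 1250 → 1000 → 800 → 640 → 500 → 400 → 320 → 250 → 200 → 160 — 3 1/3 stops lower (darker).
Aperture: f/8 → f/9 → f/10 → f/11 → f/13 → f/14 → f/16 → f/18 → f/20 → f/22 — 3 stops narrower (darker).
Net so far: 5 2/3 stops darker. Shutter speed: 1/3200 → 1/2500 → 1/2000 → 1/1600 → 1/1250 → 1/1000 → 1/800 → 1/640 → 1/500 → 1/400 → 1/320 → 1/250 → 1/200 → 1/160 → 1/125 → 1/100 → 1/80 → 1/60.

1/60s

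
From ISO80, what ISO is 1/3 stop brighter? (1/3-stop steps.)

ISO: 80 → 100 — 1/3 stop higher (brighter).

ISO 100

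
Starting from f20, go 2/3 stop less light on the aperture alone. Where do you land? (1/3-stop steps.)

Aperture: f/20 → f/22 → f/25 — 2/3 stop smaller aperture (darker).

f/25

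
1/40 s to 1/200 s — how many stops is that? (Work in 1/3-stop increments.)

1/40 → 1/50 → 1/60 → 1/80 → 1/100 → 1/125 → 1/160 → 1/200 — count the steps: 7 third-stops = 2 1/3 stops.

2 1/3 stops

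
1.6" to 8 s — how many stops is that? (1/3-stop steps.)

1.6 → 2 → 2.5 → 3.2 → 4 → 5 → 6 → 8 — count the steps: 7 third-stops = 2 1/3 stops.

2 1/3 stops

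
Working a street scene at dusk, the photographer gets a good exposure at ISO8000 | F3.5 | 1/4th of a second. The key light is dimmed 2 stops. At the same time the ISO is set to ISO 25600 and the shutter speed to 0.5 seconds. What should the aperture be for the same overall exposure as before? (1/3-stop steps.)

Scene light: 2 stops darker.
ISO: 8000 → 10000 → 12800 → 16000 → 20000 → 25600 — 1 2/3 stops raised (brighter).
Shutter speed: 1/4 → 0.3 → 0.4 → 0.5 — 1 stop longer (brighter).
Net so far: 2/3 stop brighter. Aperture: f/3.5 → f/4 → f/4.5.

f/4.5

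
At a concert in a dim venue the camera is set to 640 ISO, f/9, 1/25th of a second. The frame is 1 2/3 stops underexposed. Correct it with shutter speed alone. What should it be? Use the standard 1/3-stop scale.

1/8s

Underexposed by 1 2/3 stops → need 1 2/3 stops brighter.
Shutter speed: 1/25 → 1/20 → 1/15 → 1/13 → 1/10 → 1/8.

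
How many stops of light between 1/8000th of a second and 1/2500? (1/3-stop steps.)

1/8000 → 1/6400 → 1/5000 → 1/4000 → 1/3200 → 1/2500 — count the steps: 5 third-stops = 1 2/3 stops.

1 2/3 stops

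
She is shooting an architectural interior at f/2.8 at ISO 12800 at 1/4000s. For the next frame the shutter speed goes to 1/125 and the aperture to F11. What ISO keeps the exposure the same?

ISO 6400

Shutter speed: 1/4000 → 1/2000 → 1/1000 → 1/500 → 1/250 → 1/125 — 5 stops slower (brighter).
Aperture: f/2.8 → f/4 → f/5.6 → f/8 → f/11 — 4 stops narrower (darker).
Net change so far: 1 stop brighter. Offset with the ISO: 12800 → 6400.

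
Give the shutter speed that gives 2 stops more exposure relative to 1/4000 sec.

Shutter speed: 1/4000 → 1/2000 → 1/1000 — 2 stops slower (brighter).

1/1000s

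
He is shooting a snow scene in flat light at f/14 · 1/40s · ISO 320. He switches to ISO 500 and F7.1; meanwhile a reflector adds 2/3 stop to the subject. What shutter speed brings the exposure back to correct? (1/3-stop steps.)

1/400s

Scene light: 2/3 stop brighter.
ISO: 320 → 400 → 500 — 2/3 stop higher (brighter).
Aperture: f/14 → f/13 → f/11 → f/10 → f/9 → f/8 → f/7.1 — 2 stops opened up (brighter).
Net so far: 3 1/3 stops brighter. Shutter speed: 1/40 → 1/50 → 1/60 → 1/80 → 1/100 → 1/125 → 1/160 → 1/200 → 1/250 → 1/320 → 1/400.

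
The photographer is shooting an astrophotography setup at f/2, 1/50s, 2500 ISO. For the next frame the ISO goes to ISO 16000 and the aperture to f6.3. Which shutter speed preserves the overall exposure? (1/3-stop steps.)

1/30s

ISO: 2500 → 3200 → 4000 → 5000 → 6400 → 8000 → 10000 → 12800 → 16000 — 2 2/3 stops higher (brighter).
Aperture: f/2 → f/2.2 → f/2.5 → f/2.8 → f/3.2 → f/3.5 → f/4 → f/4.5 → f/5 → f/5.6 → f/6.3 — 3 1/3 stops stopped down (darker).
Net change so far: 2/3 stop darker. Offset with the shutter speed: 1/50 → 1/40 → 1/30.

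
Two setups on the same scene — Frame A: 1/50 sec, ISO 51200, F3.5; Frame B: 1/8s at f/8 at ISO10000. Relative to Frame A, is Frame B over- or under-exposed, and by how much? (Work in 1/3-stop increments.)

2 stops darker

Aperture: f/3.5 → f/4 → f/4.5 → f/5 → f/5.6 → f/6.3 → f/7.1 → f/8 — 2 1/3 stops smaller aperture (darker).
Shutter speed: 1/50 → 1/40 → 1/30 → 1/25 → 1/20 → 1/15 → 1/13 → 1/10 → 1/8 — 2 2/3 stops longer (brighter).
ISO: 51200 → 40000 → 32000 → 25600 → 20000 → 16000 → 12800 → 10000 — 2 1/3 stops dropped (darker).
Net: −2 1/3 +2 2/3 −2 1/3 = −2 stops.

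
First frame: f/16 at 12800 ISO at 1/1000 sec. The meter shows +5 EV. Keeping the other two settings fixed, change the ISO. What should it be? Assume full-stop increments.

Overexposed by 5 stops → need 5 stops darker.
ISO: 12800 → 6400 → 3200 → 1600 → 800 → 400.

ISO 400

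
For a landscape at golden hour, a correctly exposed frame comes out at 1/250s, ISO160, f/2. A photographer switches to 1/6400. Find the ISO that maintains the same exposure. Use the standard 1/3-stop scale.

ISO 4000

Shutter speed: 1/250 → 1/320 → 1/400 → 1/500 → 1/640 → 1/800 → 1/1000 → 1/1250 → 1/1600 → 1/2000 → 1/2500 → 1/3200 → 1/4000 → 1/5000 → 1/6400 — 4 2/3 stops shorter (darker).
Need 4 2/3 stops brighter from the ISO: 160 → 200 → 250 → 320 → 400 → 500 → 640 → 800 → 1000 → 1250 → 1600 → 2000 → 2500 → 3200 → 4000.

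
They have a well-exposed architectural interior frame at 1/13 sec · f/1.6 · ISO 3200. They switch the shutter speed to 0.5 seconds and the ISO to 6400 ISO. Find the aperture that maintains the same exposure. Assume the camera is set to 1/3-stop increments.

f/5.6

Shutter speed: 1/13 → 1/10 → 1/8 → 1/6 → 1/5 → 1/4 → 0.3 → 0.4 → 0.5 — 2 2/3 stops longer (brighter).
ISO: 3200 → 4000 → 5000 → 6400 — 1 stop higher (brighter).
Net change so far: 3 2/3 stops brighter. Offset with the aperture: f/1.6 → f/1.8 → f/2 → f/2.2 → f/2.5 → f/2.8 → f/3.2 → f/3.5 → f/4 → f/4.5 → f/5 → f/5.6.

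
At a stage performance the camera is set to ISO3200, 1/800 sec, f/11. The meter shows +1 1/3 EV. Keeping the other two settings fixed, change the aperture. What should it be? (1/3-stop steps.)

Overexposed by 1 1/3 stops → need 1 1/3 stops darker.
Aperture: f/11 → f/13 → f/14 → f/16 → f/18.

f/18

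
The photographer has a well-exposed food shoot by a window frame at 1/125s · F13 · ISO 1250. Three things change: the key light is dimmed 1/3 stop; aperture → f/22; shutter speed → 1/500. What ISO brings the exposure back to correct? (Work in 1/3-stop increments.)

Scene light: 1/3 stop darker.
Aperture: f/13 → f/14 → f/16 → f/18 → f/20 → f/22 — 1 2/3 stops stopped down (darker).
Shutter speed: 1/125 → 1/160 → 1/200 → 1/250 → 1/320 → 1/400 → 1/500 — 2 stops faster (darker).
Net so far: 4 stops darker. ISO: 1250 → 1600 → 2000 → 2500 → 3200 → 4000 → 5000 → 6400 → 8000 → 10000 → 12800 → 16000 → 20000.

ISO 20000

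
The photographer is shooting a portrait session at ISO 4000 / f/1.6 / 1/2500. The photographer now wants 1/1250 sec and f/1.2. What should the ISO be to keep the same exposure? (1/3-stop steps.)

Shutter speed: 1/2500 → 1/2000 → 1/1600 → 1/1250 — 1 stop longer (brighter).
Aperture: f/1.6 → f/1.4 → f/1.2 — 2/3 stop opened up (brighter).
Net change so far: 1 2/3 stops brighter. Offset with the ISO: 4000 → 3200 → 2500 → 2000 → 1600 → 1250.

ISO 1250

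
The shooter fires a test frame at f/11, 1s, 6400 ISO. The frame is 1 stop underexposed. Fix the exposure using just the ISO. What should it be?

ISO 12800

Underexposed by 1 stop → need 1 stop brighter.
ISO: 6400 → 12800.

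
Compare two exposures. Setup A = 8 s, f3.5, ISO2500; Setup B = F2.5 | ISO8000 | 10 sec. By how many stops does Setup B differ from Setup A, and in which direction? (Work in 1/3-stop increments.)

3 stops brighter

Aperture: f/3.5 → f/3.2 → f/2.8 → f/2.5 — 1 stop wider (brighter).
Shutter speed: 8 → 10 — 1/3 stop longer (brighter).
ISO: 2500 → 3200 → 4000 → 5000 → 6400 → 8000 — 1 2/3 stops higher (brighter).
Net: +1 +1/3 +1 2/3 = +3 stops.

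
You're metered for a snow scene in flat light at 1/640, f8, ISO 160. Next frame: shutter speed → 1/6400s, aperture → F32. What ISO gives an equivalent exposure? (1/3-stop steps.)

Shutter speed: 1/640 → 1/800 → 1/1000 → 1/1250 → 1/1600 → 1/2000 → 1/2500 → 1/3200 → 1/4000 → 1/5000 → 1/6400 — 3 1/3 stops shorter (darker).
Aperture: f/8 → f/9 → f/10 → f/11 → f/13 → f/14 → f/16 → f/18 → f/20 → f/22 → f/25 → f/29 → f/32 — 4 stops stopped down (darker).
Net change so far: 7 1/3 stops darker. Offset with the ISO: 160 → 200 → 250 → 320 → 400 → 500 → 640 → 800 → 1000 → 1250 → 1600 → 2000 → 2500 → 3200 → 4000 → 5000 → 6400 → 8000 → 10000 → 12800 → 16000 → 20000 → 25600.

ISO 25600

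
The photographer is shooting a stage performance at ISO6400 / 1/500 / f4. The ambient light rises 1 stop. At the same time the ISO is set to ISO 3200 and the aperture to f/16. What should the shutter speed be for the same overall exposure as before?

1/30s

Scene light: 1 stop brighter.
ISO: 6400 → 3200 — 1 stop lower (darker).
Aperture: f/4 → f/5.6 → f/8 → f/11 → f/16 — 4 stops stopped down (darker).
Net so far: 4 stops darker. Shutter speed: 1/500 → 1/250 → 1/125 → 1/60 → 1/30.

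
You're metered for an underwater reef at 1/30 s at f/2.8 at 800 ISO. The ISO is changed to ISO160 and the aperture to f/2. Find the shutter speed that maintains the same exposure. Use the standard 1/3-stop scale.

ISO: 800 → 640 → 500 → 400 → 320 → 250 → 200 → 160 — 2 1/3 stops dropped (darker).
Aperture: f/2.8 → f/2.5 → f/2.2 → f/2 — 1 stop opened up (brighter).
Net change so far: 1 1/3 stops darker. Offset with the shutter speed: 1/30 → 1/25 → 1/20 → 1/15 → 1/13.

1/13s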